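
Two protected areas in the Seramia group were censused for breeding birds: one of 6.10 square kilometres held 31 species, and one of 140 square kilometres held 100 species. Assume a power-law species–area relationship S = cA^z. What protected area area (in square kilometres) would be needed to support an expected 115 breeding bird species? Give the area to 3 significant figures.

203 square kilometres

z = ln(100/31) / ln(140/6.1) = 1.1712 / 3.1334 = 0.3738
c = 31 / 6.1^0.3738 = 31 / 1.966 = 15.77
A = (115/15.77)^(1/0.3738) ⇒ ln A = ln(7.292)/0.3738 = 5.3156
A = e^5.3156 ≈ 203.5 square kilometres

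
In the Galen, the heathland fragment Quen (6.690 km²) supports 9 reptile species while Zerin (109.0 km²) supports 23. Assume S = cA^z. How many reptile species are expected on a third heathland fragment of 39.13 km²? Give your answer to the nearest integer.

16

z = ln(23/9) / ln(109/6.69) = 0.9383 / 2.7907 = 0.3362
c = 9 / 6.69^0.3362 = 9 / 1.895 = 4.75
S₃ = 4.75 × 39.13^0.3362 = 4.75 × 3.431 ≈ 16.3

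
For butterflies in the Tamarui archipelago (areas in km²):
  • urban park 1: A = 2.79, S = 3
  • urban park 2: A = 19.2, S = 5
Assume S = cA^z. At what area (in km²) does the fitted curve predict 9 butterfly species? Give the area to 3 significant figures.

z = ln(5/3) / ln(19.2/2.79) = 0.5108 / 1.9289 = 0.2648
c = 3 / 2.79^0.2648 = 3 / 1.312 = 2.286
A = (9/2.286)^(1/0.2648) ⇒ ln A = ln(3.937)/0.2648 = 5.1744
A = e^5.1744 ≈ 176.7 km²

177 km²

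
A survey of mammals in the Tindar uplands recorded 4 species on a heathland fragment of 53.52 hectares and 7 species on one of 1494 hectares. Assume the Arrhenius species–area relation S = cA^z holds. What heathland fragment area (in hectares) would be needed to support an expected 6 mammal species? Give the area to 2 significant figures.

z = ln(7/4) / ln(1494/53.52) = 0.5596 / 3.3292 = 0.1681
c = 4 / 53.52^0.1681 = 4 / 1.952 = 2.049
A = (6/2.049)^(1/0.1681) ⇒ ln A = ln(2.929)/0.1681 = 6.3922
A = e^6.3922 ≈ 597.2 hectares

600 hectares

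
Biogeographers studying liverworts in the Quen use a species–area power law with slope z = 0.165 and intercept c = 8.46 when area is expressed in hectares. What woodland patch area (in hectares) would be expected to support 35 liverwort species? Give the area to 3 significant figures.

35 = 8.46 × A^0.165  ⇒  A^0.165 = 35/8.46 = 4.137
ln A = ln(4.137) / 0.165 = 1.4200 / 0.165 = 8.6061
A = e^8.6061 ≈ 5465 hectares

5460 hectares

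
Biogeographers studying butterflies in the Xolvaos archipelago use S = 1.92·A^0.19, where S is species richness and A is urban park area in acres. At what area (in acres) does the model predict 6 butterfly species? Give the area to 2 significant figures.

6 = 1.92 × A^0.19  ⇒  A^0.19 = 6/1.92 = 3.125
ln A = ln(3.125) / 0.19 = 1.1394 / 0.19 = 5.9970
A = e^5.9970 ≈ 402.2 acres

400 acres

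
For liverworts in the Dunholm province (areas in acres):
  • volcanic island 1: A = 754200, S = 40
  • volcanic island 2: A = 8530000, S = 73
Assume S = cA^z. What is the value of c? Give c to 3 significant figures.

1.39

z = ln(S₂/S₁) / ln(A₂/A₁) = ln(73/40) / ln(8530000/754200) = 0.6016 / 2.4257 = 0.2480
c = S₁ / A₁^z = 40 / 754200^0.2480 = 40 / 28.68 = 1.395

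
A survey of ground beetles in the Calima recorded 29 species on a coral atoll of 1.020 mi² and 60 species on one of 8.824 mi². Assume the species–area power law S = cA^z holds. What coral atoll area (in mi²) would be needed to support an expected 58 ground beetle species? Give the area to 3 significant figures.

7.98 mi²

z = ln(60/29) / ln(8.824/1.02) = 0.7270 / 2.1577 = 0.3370
c = 29 / 1.02^0.3370 = 29 / 1.007 = 28.81
A = (58/28.81)^(1/0.3370) ⇒ ln A = ln(2.013)/0.3370 = 2.0769
A = e^2.0769 ≈ 7.979 mi²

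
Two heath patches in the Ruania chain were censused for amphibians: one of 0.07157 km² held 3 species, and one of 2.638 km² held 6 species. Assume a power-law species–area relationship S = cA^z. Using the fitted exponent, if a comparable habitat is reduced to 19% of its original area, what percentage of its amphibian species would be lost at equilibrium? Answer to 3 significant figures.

z = ln(6/3) / ln(2.638/0.07157) = 0.6931 / 3.6071 = 0.1922
S_new/S_old = (A_new/A_old)^z = 0.19^0.1922 = exp(0.1922 × -1.6607) = 0.7268
Fraction lost = 1 − 0.7268 = 0.2732

27.3%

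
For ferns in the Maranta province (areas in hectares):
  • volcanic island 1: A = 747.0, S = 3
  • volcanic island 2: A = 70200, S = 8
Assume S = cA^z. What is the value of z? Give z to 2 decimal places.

Taking logs: ln S = ln c + z ln A, so z = (ln S₂ − ln S₁)/(ln A₂ − ln A₁).
z = ln(8/3) / ln(70200/747) = ln(2.667) / ln(93.98) = 0.9808 / 4.5430 = 0.2159

0.22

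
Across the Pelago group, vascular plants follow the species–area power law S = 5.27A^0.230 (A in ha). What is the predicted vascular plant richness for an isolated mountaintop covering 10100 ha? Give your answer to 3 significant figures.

43.9

S = 5.27 × 10100^0.23 = 5.27 × 8.337 ≈ 43.93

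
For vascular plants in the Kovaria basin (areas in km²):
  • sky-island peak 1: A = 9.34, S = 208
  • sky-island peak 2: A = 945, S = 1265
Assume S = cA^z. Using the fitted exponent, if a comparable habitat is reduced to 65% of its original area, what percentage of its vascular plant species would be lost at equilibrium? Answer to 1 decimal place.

15.5%

z = ln(1265/208) / ln(945/9.34) = 1.8053 / 4.6169 = 0.3910
S_new/S_old = (A_new/A_old)^z = 0.65^0.3910 = exp(0.3910 × -0.4308) = 0.845
Fraction lost = 1 − 0.845 = 0.155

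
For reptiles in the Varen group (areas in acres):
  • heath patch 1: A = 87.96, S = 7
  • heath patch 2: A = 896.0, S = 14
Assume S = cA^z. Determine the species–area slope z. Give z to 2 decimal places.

Taking logs: ln S = ln c + z ln A, so z = (ln S₂ − ln S₁)/(ln A₂ − ln A₁).
z = ln(14/7) / ln(896/87.96) = ln(2) / ln(10.19) = 0.6931 / 2.3211 = 0.2986

0.30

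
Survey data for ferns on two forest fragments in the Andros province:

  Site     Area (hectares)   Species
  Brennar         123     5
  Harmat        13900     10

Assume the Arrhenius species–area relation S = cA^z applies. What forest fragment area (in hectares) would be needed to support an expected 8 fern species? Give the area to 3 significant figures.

3030 hectares

z = ln(10/5) / ln(13900/123) = 0.6931 / 4.7275 = 0.1466
c = 5 / 123^0.1466 = 5 / 2.025 = 2.469
A = (8/2.469)^(1/0.1466) ⇒ ln A = ln(3.24)/0.1466 = 8.0177
A = e^8.0177 ≈ 3034 hectares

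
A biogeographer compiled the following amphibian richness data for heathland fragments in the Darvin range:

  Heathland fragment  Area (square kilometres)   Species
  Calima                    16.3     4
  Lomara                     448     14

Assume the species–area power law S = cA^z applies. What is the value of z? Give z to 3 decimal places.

Taking logs: ln S = ln c + z ln A, so z = (ln S₂ − ln S₁)/(ln A₂ − ln A₁).
z = ln(14/4) / ln(448/16.3) = ln(3.5) / ln(27.48) = 1.2528 / 3.3136 = 0.3781

0.378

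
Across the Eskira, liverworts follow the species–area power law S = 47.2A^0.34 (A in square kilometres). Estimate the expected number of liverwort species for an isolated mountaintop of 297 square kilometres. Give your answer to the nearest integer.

S = 47.2 × 297^0.34
ln S = ln 47.2 + 0.34 × ln 297 = 3.8544 + 0.34 × 5.6937 = 5.7903
S = e^5.7903 ≈ 327.1

327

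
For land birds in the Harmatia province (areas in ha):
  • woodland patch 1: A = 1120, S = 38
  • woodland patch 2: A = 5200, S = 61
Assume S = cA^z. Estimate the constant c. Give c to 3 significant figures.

4.36

z = ln(S₂/S₁) / ln(A₂/A₁) = ln(61/38) / ln(5200/1120) = 0.4733 / 1.5353 = 0.3083
c = S₁ / A₁^z = 38 / 1120^0.3083 = 38 / 8.709 = 4.363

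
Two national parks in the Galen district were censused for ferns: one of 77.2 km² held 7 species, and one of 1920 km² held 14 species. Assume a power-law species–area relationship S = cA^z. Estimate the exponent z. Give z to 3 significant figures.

0.216

Taking logs: ln S = ln c + z ln A, so z = (ln S₂ − ln S₁)/(ln A₂ − ln A₁).
z = ln(14/7) / ln(1920/77.2) = ln(2) / ln(24.87) = 0.6931 / 3.2137 = 0.2157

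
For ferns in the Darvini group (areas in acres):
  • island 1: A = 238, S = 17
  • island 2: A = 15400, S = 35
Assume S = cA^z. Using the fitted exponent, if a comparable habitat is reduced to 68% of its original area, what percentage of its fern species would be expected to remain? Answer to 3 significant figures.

93.5%

z = ln(35/17) / ln(15400/238) = 0.7221 / 4.1699 = 0.1732
S_new/S_old = (A_new/A_old)^z = 0.68^0.1732 = exp(0.1732 × -0.3857) = 0.9354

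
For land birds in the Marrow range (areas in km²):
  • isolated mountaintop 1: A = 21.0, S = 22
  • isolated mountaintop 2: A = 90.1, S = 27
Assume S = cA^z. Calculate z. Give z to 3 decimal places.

Taking logs: ln S = ln c + z ln A, so z = (ln S₂ − ln S₁)/(ln A₂ − ln A₁).
z = ln(27/22) / ln(90.1/21) = ln(1.227) / ln(4.29) = 0.2048 / 1.4564 = 0.1406

0.141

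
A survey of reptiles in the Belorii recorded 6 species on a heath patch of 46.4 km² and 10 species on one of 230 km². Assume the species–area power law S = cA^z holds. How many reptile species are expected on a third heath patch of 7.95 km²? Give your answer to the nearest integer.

z = ln(10/6) / ln(230/46.4) = 0.5108 / 1.6008 = 0.3191
c = 6 / 46.4^0.3191 = 6 / 3.403 = 1.763
S₃ = 1.763 × 7.95^0.3191 = 1.763 × 1.938 ≈ 3.417

3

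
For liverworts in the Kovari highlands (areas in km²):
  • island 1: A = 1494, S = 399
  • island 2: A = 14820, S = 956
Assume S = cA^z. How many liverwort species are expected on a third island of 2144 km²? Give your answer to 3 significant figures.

458

z = ln(956/399) / ln(14820/1494) = 0.8738 / 2.2945 = 0.3808
c = 399 / 1494^0.3808 = 399 / 16.18 = 24.67
S₃ = 24.67 × 2144^0.3808 = 24.67 × 18.56 ≈ 457.8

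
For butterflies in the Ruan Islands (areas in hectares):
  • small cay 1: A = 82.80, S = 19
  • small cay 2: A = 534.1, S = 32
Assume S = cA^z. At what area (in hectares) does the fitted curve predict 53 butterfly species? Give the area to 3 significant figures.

z = ln(32/19) / ln(534.1/82.8) = 0.5213 / 1.8642 = 0.2796
c = 19 / 82.8^0.2796 = 19 / 3.438 = 5.526
A = (53/5.526)^(1/0.2796) ⇒ ln A = ln(9.591)/0.2796 = 8.0849
A = e^8.0849 ≈ 3245 hectares

3250 hectares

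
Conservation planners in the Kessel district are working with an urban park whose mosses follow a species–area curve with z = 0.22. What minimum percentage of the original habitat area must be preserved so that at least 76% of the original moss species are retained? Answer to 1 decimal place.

Need (A_new/A_old)^0.22 = 0.76, so A_new/A_old = 0.76^(1/0.22) = 0.76^4.545
ln(A_new/A_old) = ln 0.76 / 0.22 = -0.2744 / 0.22 = -1.2474
A_new/A_old = e^-1.2474 ≈ 0.2872

28.7%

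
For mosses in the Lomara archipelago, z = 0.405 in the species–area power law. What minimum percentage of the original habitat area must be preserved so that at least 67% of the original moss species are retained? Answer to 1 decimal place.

Need (A_new/A_old)^0.405 = 0.67, so A_new/A_old = 0.67^(1/0.405) = 0.67^2.469
ln(A_new/A_old) = ln 0.67 / 0.405 = -0.4005 / 0.405 = -0.9888
A_new/A_old = e^-0.9888 ≈ 0.372

37.2%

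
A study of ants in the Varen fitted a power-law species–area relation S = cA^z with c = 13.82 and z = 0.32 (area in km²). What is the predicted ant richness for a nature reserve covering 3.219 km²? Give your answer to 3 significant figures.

S = 13.82 × 3.219^0.32
ln S = ln 13.82 + 0.32 × ln 3.219 = 2.6261 + 0.32 × 1.1691 = 3.0002
S = e^3.0002 ≈ 20.09

20.1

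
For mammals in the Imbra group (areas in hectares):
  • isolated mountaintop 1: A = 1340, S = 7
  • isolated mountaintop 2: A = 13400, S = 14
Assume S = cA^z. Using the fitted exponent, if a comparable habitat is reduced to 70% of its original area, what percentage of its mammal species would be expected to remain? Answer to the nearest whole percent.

90%

z = ln(14/7) / ln(13400/1340) = 0.6931 / 2.3026 = 0.3010
S_new/S_old = (A_new/A_old)^z = 0.7^0.3010 = exp(0.3010 × -0.3567) = 0.8982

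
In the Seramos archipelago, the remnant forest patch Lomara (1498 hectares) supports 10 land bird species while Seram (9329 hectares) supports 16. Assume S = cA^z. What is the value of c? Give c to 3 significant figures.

z = ln(S₂/S₁) / ln(A₂/A₁) = ln(16/10) / ln(9329/1498) = 0.4700 / 1.8290 = 0.2570
c = S₁ / A₁^z = 10 / 1498^0.2570 = 10 / 6.547 = 1.527

1.53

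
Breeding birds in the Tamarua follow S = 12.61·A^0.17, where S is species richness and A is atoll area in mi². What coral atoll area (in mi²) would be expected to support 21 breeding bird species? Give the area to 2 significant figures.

21 = 12.61 × A^0.17  ⇒  A^0.17 = 21/12.61 = 1.665
ln A = ln(1.665) / 0.17 = 0.5100 / 0.17 = 3.0002
A = e^3.0002 ≈ 20.09 mi²

20 mi²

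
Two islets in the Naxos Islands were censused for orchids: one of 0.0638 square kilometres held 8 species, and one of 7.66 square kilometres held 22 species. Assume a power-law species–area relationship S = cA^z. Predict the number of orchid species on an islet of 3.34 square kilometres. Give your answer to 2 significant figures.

z = ln(22/8) / ln(7.66/0.0638) = 1.0116 / 4.7880 = 0.2113
c = 8 / 0.0638^0.2113 = 8 / 0.5591 = 14.31
S₃ = 14.31 × 3.34^0.2113 = 14.31 × 1.29 ≈ 18.46

18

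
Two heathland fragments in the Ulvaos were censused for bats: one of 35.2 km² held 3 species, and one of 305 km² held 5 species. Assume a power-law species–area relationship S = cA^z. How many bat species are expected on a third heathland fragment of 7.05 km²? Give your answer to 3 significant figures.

z = ln(5/3) / ln(305/35.2) = 0.5108 / 2.1593 = 0.2366
c = 3 / 35.2^0.2366 = 3 / 2.322 = 1.292
S₃ = 1.292 × 7.05^0.2366 = 1.292 × 1.587 ≈ 2.051

2.05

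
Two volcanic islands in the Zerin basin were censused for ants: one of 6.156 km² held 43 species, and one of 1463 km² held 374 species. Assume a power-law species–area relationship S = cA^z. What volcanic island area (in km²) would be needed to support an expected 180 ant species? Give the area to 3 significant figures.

z = ln(374/43) / ln(1463/6.156) = 2.1631 / 5.4708 = 0.3954
c = 43 / 6.156^0.3954 = 43 / 2.052 = 20.96
A = (180/20.96)^(1/0.3954) ⇒ ln A = ln(8.588)/0.3954 = 5.4386
A = e^5.4386 ≈ 230.1 km²

230 km²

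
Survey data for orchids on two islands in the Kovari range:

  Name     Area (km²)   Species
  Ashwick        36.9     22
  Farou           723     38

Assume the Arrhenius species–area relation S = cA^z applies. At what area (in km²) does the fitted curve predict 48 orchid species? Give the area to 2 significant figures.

2600 km²

z = ln(38/22) / ln(723/36.9) = 0.5465 / 2.9752 = 0.1837
c = 22 / 36.9^0.1837 = 22 / 1.94 = 11.34
A = (48/11.34)^(1/0.1837) ⇒ ln A = ln(4.233)/0.1837 = 7.8551
A = e^7.8551 ≈ 2579 km²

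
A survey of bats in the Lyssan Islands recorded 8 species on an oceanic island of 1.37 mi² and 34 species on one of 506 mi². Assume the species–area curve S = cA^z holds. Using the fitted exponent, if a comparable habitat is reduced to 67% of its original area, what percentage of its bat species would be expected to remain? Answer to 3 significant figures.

z = ln(34/8) / ln(506/1.37) = 1.4469 / 5.9117 = 0.2448
S_new/S_old = (A_new/A_old)^z = 0.67^0.2448 = exp(0.2448 × -0.4005) = 0.9066

90.7%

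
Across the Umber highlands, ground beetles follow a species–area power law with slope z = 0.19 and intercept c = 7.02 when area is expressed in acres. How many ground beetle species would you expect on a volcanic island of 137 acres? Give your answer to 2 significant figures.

S = 7.02 × 137^0.19 = 7.02 × 2.547 ≈ 17.88

18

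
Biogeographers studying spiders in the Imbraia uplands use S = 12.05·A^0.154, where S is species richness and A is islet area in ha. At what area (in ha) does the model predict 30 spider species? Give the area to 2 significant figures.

370 ha

30 = 12.05 × A^0.154  ⇒  A^0.154 = 30/12.05 = 2.49
ln A = ln(2.49) / 0.154 = 0.9121 / 0.154 = 5.9229
A = e^5.9229 ≈ 373.5 ha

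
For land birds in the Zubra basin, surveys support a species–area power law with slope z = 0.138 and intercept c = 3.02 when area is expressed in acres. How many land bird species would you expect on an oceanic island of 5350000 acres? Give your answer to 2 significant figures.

S = 3.02 × 5350000^0.138 = 3.02 × 8.482 ≈ 25.62

26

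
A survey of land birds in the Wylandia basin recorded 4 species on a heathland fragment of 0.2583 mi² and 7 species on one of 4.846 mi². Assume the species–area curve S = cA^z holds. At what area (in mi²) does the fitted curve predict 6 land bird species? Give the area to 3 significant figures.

2.16 mi²

z = ln(7/4) / ln(4.846/0.2583) = 0.5596 / 2.9318 = 0.1909
c = 4 / 0.2583^0.1909 = 4 / 0.7723 = 5.179
A = (6/5.179)^(1/0.1909) ⇒ ln A = ln(1.158)/0.1909 = 0.7706
A = e^0.7706 ≈ 2.161 mi²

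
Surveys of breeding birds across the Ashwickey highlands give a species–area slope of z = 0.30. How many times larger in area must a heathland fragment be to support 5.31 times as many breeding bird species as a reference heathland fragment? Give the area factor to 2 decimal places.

261.21

(A₂/A₁)^0.3 = 5.31, so A₂/A₁ = 5.31^(1/0.3) = 5.31^3.333
ln(A₂/A₁) = ln 5.31 / 0.3 = 1.6696 / 0.3 = 5.5653
A₂/A₁ = e^5.5653 ≈ 261.2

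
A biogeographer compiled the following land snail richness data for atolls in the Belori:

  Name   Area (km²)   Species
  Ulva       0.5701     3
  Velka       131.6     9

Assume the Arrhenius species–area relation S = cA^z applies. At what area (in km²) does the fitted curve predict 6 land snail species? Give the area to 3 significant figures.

z = ln(9/3) / ln(131.6/0.5701) = 1.0986 / 5.4417 = 0.2019
c = 3 / 0.5701^0.2019 = 3 / 0.8927 = 3.36
A = (6/3.36)^(1/0.2019) ⇒ ln A = ln(1.785)/0.2019 = 2.8714
A = e^2.8714 ≈ 17.66 km²

17.7 km²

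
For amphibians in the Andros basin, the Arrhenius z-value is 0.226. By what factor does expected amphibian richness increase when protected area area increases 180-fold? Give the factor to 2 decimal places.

3.23

S₂/S₁ = (A₂/A₁)^z = 180^0.226
ln(S₂/S₁) = 0.226 × ln 180 = 0.226 × 5.1930 = 1.1736
S₂/S₁ = e^1.1736 ≈ 3.234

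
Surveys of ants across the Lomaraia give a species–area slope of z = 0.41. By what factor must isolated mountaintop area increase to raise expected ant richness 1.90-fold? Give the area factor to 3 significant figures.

4.79

(A₂/A₁)^0.41 = 1.9, so A₂/A₁ = 1.9^(1/0.41) = 1.9^2.439
ln(A₂/A₁) = ln 1.9 / 0.41 = 0.6419 / 0.41 = 1.5655
A₂/A₁ = e^1.5655 ≈ 4.785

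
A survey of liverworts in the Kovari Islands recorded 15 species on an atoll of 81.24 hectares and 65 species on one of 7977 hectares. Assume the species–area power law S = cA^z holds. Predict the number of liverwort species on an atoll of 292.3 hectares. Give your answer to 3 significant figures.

z = ln(65/15) / ln(7977/81.24) = 1.4663 / 4.5869 = 0.3197
c = 15 / 81.24^0.3197 = 15 / 4.079 = 3.678
S₃ = 3.678 × 292.3^0.3197 = 3.678 × 6.141 ≈ 22.59

22.6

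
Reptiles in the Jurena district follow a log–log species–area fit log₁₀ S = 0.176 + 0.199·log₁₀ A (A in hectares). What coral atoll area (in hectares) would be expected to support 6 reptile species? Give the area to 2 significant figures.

6 = 1.5 × A^0.199  ⇒  A^0.199 = 6/1.5 = 4.001
ln A = ln(4.001) / 0.199 = 1.3865 / 0.199 = 6.9674
A = e^6.9674 ≈ 1061 hectares

1100 hectares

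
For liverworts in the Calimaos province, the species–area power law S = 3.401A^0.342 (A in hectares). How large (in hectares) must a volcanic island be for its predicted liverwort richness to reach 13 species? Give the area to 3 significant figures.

13 = 3.401 × A^0.342  ⇒  A^0.342 = 13/3.401 = 3.822
ln A = ln(3.822) / 0.342 = 1.3409 / 0.342 = 3.9207
A = e^3.9207 ≈ 50.44 hectares

50.4 hectares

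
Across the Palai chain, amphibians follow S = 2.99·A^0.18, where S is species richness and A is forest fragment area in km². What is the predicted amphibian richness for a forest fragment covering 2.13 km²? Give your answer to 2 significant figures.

3.4

S = 2.99 × 2.13^0.18 = 2.99 × 1.146 ≈ 3.426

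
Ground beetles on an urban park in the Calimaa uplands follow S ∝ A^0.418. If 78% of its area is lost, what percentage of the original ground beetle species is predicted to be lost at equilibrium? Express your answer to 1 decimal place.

46.9%

S_new/S_old = (A_new/A_old)^z = 0.22^0.418
= exp(0.418 × ln 0.22) = exp(0.418 × -1.5141) = exp(-0.6329) ≈ 0.531
Fraction lost = 1 − 0.531 = 0.469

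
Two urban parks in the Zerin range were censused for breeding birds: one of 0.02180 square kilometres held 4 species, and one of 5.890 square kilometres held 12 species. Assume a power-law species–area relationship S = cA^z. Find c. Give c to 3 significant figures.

z = ln(S₂/S₁) / ln(A₂/A₁) = ln(12/4) / ln(5.89/0.0218) = 1.0986 / 5.5991 = 0.1962
c = S₁ / A₁^z = 4 / 0.0218^0.1962 = 4 / 0.472 = 8.474

8.47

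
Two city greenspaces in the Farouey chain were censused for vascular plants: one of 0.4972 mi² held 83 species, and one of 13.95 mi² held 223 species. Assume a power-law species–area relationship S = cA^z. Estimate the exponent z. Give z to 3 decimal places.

0.296

Taking logs: ln S = ln c + z ln A, so z = (ln S₂ − ln S₁)/(ln A₂ − ln A₁).
z = ln(223/83) / ln(13.95/0.4972) = ln(2.687) / ln(28.06) = 0.9883 / 3.3342 = 0.2964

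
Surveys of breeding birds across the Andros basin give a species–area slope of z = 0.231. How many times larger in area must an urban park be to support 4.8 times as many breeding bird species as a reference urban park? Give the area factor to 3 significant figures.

889

(A₂/A₁)^0.231 = 4.8, so A₂/A₁ = 4.8^(1/0.231) = 4.8^4.329
ln(A₂/A₁) = ln 4.8 / 0.231 = 1.5686 / 0.231 = 6.7905
A₂/A₁ = e^6.7905 ≈ 889.4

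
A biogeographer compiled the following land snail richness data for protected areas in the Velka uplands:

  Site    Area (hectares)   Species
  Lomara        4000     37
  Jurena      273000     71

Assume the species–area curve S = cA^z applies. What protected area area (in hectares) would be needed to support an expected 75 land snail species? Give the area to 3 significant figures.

z = ln(71/37) / ln(273000/4000) = 0.6518 / 4.2232 = 0.1543
c = 37 / 4000^0.1543 = 37 / 3.597 = 10.29
A = (75/10.29)^(1/0.1543) ⇒ ln A = ln(7.291)/0.1543 = 12.8724
A = e^12.8724 ≈ 389401 hectares

389000 hectares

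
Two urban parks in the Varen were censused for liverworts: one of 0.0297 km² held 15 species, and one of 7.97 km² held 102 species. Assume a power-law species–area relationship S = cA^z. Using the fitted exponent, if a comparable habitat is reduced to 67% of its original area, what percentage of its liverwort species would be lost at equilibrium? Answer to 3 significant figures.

12.8%

z = ln(102/15) / ln(7.97/0.0297) = 1.9169 / 5.5923 = 0.3428
S_new/S_old = (A_new/A_old)^z = 0.67^0.3428 = exp(0.3428 × -0.4005) = 0.8717
Fraction lost = 1 − 0.8717 = 0.1283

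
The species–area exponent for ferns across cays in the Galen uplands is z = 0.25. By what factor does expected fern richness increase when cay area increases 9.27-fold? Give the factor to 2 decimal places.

1.74

S₂/S₁ = (A₂/A₁)^z = 9.27^0.25
ln(S₂/S₁) = 0.25 × ln 9.27 = 0.25 × 2.2268 = 0.5567
S₂/S₁ = e^0.5567 ≈ 1.745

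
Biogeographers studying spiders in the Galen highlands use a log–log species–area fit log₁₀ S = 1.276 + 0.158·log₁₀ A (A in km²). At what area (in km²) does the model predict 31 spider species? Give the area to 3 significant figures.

23.1 km²

31 = 18.88 × A^0.158  ⇒  A^0.158 = 31/18.88 = 1.642
ln A = ln(1.642) / 0.158 = 0.4959 / 0.158 = 3.1385
A = e^3.1385 ≈ 23.07 km²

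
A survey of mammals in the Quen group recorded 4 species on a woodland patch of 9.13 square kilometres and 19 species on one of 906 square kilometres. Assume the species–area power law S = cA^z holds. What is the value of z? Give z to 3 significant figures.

Taking logs: ln S = ln c + z ln A, so z = (ln S₂ − ln S₁)/(ln A₂ − ln A₁).
z = ln(19/4) / ln(906/9.13) = ln(4.75) / ln(99.23) = 1.5581 / 4.5975 = 0.3389

0.339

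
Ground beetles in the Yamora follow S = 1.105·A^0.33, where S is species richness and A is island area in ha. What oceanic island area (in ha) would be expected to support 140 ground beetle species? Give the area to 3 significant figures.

2360000 ha

140 = 1.105 × A^0.33  ⇒  A^0.33 = 140/1.105 = 126.7
ln A = ln(126.7) / 0.33 = 4.8418 / 0.33 = 14.6721
A = e^14.6721 ≈ 2355144 ha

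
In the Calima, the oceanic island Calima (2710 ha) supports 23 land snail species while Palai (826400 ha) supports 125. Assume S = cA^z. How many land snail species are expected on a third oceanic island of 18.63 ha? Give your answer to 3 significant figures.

z = ln(125/23) / ln(826400/2710) = 1.6928 / 5.7201 = 0.2959
c = 23 / 2710^0.2959 = 23 / 10.37 = 2.217
S₃ = 2.217 × 18.63^0.2959 = 2.217 × 2.376 ≈ 5.268

5.27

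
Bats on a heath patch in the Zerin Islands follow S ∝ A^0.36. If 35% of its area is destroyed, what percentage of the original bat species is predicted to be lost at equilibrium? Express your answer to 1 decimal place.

S_new/S_old = (A_new/A_old)^z = 0.65^0.36
= exp(0.36 × ln 0.65) = exp(0.36 × -0.4308) = exp(-0.1551) ≈ 0.8563
Fraction lost = 1 − 0.8563 = 0.1437

14.4%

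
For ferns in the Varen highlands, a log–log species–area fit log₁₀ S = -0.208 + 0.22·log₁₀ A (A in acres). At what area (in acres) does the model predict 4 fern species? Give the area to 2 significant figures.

4800 acres

4 = 0.6194 × A^0.22  ⇒  A^0.22 = 4/0.6194 = 6.457
ln A = ln(6.457) / 0.22 = 1.8652 / 0.22 = 8.4783
A = e^8.4783 ≈ 4809 acres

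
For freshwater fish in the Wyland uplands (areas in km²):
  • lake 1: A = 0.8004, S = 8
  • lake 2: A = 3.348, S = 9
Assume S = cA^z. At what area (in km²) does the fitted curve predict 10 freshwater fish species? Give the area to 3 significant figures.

12.0 km²

z = ln(9/8) / ln(3.348/0.8004) = 0.1178 / 1.4310 = 0.0823
c = 8 / 0.8004^0.0823 = 8 / 0.9818 = 8.148
A = (10/8.148)^(1/0.0823) ⇒ ln A = ln(1.227)/0.0823 = 2.4884
A = e^2.4884 ≈ 12.04 km²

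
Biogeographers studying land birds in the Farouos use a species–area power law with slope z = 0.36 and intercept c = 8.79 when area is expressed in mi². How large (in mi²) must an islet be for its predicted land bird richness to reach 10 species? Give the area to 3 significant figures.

10 = 8.79 × A^0.36  ⇒  A^0.36 = 10/8.79 = 1.138
ln A = ln(1.138) / 0.36 = 0.1290 / 0.36 = 0.3583
A = e^0.3583 ≈ 1.431 mi²

1.43 mi²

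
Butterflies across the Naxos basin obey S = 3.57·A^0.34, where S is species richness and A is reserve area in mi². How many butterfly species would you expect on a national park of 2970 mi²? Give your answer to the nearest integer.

54

S = 3.57 × 2970^0.34 = 3.57 × 15.16 ≈ 54.13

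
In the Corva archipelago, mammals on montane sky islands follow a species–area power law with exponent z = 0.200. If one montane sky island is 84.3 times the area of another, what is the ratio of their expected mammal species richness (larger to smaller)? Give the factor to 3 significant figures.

S₂/S₁ = (A₂/A₁)^z = 84.3^0.2
ln(S₂/S₁) = 0.2 × ln 84.3 = 0.2 × 4.4344 = 0.8869
S₂/S₁ = e^0.8869 ≈ 2.428

2.43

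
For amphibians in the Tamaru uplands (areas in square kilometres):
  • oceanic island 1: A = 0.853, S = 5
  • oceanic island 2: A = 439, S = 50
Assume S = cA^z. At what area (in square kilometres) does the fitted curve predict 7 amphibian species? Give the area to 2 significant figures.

2.1 square kilometres

z = ln(50/5) / ln(439/0.853) = 2.3026 / 6.2435 = 0.3688
c = 5 / 0.853^0.3688 = 5 / 0.943 = 5.302
A = (7/5.302)^(1/0.3688) ⇒ ln A = ln(1.32)/0.3688 = 0.7534
A = e^0.7534 ≈ 2.124 square kilometres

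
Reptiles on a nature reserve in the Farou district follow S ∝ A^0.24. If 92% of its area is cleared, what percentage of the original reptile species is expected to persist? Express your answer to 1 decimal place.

54.5%

S_new/S_old = (A_new/A_old)^z = 0.08^0.24
= exp(0.24 × ln 0.08) = exp(0.24 × -2.5257) = exp(-0.6062) ≈ 0.5454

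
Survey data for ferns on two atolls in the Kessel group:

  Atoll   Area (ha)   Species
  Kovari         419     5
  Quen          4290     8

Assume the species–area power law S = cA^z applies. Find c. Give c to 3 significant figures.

1.48

z = ln(S₂/S₁) / ln(A₂/A₁) = ln(8/5) / ln(4290/419) = 0.4700 / 2.3262 = 0.2021
c = S₁ / A₁^z = 5 / 419^0.2021 = 5 / 3.387 = 1.476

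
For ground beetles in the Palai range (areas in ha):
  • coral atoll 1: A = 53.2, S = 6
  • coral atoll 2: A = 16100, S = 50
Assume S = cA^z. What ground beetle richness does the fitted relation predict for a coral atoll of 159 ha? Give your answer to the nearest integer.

9

z = ln(50/6) / ln(16100/53.2) = 2.1203 / 5.7125 = 0.3712
c = 6 / 53.2^0.3712 = 6 / 4.371 = 1.373
S₃ = 1.373 × 159^0.3712 = 1.373 × 6.563 ≈ 9.008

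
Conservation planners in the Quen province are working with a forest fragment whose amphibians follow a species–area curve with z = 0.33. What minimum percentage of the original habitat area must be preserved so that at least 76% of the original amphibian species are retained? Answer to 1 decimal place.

43.5%

Need (A_new/A_old)^0.33 = 0.76, so A_new/A_old = 0.76^(1/0.33) = 0.76^3.03
ln(A_new/A_old) = ln 0.76 / 0.33 = -0.2744 / 0.33 = -0.8316
A_new/A_old = e^-0.8316 ≈ 0.4353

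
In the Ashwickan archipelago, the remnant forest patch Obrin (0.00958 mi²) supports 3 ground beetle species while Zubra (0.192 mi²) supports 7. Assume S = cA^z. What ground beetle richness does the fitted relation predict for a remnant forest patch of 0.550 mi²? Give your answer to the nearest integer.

z = ln(7/3) / ln(0.192/0.00958) = 0.8473 / 2.9978 = 0.2826
c = 3 / 0.00958^0.2826 = 3 / 0.2688 = 11.16
S₃ = 11.16 × 0.55^0.2826 = 11.16 × 0.8445 ≈ 9.425

9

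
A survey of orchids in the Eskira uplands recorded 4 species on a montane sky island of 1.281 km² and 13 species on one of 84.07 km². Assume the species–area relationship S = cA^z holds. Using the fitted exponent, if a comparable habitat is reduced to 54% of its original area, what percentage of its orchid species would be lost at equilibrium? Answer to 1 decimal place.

15.9%

z = ln(13/4) / ln(84.07/1.281) = 1.1787 / 4.1840 = 0.2817
S_new/S_old = (A_new/A_old)^z = 0.54^0.2817 = exp(0.2817 × -0.6162) = 0.8406
Fraction lost = 1 − 0.8406 = 0.1594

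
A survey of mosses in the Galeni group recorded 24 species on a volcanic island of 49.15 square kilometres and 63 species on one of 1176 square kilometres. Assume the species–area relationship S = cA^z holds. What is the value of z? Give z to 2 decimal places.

0.30

Taking logs: ln S = ln c + z ln A, so z = (ln S₂ − ln S₁)/(ln A₂ − ln A₁).
z = ln(63/24) / ln(1176/49.15) = ln(2.625) / ln(23.93) = 0.9651 / 3.1750 = 0.3040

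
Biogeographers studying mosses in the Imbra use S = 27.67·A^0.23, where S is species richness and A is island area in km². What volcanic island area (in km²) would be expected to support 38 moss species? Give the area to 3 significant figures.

38 = 27.67 × A^0.23  ⇒  A^0.23 = 38/27.67 = 1.373
ln A = ln(1.373) / 0.23 = 0.3172 / 0.23 = 1.3793
A = e^1.3793 ≈ 3.972 km²

3.97 km²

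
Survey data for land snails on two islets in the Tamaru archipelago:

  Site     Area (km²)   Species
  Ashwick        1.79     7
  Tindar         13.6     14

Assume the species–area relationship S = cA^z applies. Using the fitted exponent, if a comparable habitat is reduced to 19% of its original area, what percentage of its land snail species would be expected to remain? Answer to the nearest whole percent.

57%

z = ln(14/7) / ln(13.6/1.79) = 0.6931 / 2.0279 = 0.3418
S_new/S_old = (A_new/A_old)^z = 0.19^0.3418 = exp(0.3418 × -1.6607) = 0.5669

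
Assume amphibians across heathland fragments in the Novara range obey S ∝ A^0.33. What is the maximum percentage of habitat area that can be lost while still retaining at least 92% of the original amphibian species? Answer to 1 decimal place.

Need (A_new/A_old)^0.33 = 0.92, so A_new/A_old = 0.92^(1/0.33) = 0.92^3.03
ln(A_new/A_old) = ln 0.92 / 0.33 = -0.0834 / 0.33 = -0.2527
A_new/A_old = e^-0.2527 ≈ 0.7767
Fraction that can be lost = 1 − 0.7767 = 0.2233

22.3%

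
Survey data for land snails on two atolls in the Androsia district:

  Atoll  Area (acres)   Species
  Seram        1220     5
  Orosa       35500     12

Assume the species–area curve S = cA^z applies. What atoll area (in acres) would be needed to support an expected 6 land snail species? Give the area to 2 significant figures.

z = ln(12/5) / ln(35500/1220) = 0.8755 / 3.3707 = 0.2597
c = 5 / 1220^0.2597 = 5 / 6.333 = 0.7895
A = (6/0.7895)^(1/0.2597) ⇒ ln A = ln(7.6)/0.2597 = 7.8086
A = e^7.8086 ≈ 2462 acres

2500 acres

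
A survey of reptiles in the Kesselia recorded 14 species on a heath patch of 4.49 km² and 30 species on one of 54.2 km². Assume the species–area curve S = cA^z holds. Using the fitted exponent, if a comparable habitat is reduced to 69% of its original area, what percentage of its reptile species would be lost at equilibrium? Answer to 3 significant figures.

z = ln(30/14) / ln(54.2/4.49) = 0.7621 / 2.4908 = 0.3060
S_new/S_old = (A_new/A_old)^z = 0.69^0.3060 = exp(0.3060 × -0.3711) = 0.8927
Fraction lost = 1 − 0.8927 = 0.1073

10.7%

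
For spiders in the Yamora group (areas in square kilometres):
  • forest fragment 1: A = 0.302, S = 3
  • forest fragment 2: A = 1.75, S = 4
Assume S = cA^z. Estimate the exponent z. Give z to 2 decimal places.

Taking logs: ln S = ln c + z ln A, so z = (ln S₂ − ln S₁)/(ln A₂ − ln A₁).
z = ln(4/3) / ln(1.75/0.302) = ln(1.333) / ln(5.795) = 0.2877 / 1.7569 = 0.1637

0.16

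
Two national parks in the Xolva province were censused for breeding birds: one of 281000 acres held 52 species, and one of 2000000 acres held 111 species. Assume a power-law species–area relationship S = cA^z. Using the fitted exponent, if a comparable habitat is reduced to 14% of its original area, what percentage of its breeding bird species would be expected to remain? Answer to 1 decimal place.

46.8%

z = ln(111/52) / ln(2000000/281000) = 0.7583 / 1.9625 = 0.3864
S_new/S_old = (A_new/A_old)^z = 0.14^0.3864 = exp(0.3864 × -1.9661) = 0.4678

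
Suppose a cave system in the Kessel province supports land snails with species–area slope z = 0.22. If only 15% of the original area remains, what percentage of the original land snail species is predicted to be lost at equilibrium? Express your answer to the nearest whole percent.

34%

S_new/S_old = (A_new/A_old)^z = 0.15^0.22
= exp(0.22 × ln 0.15) = exp(0.22 × -1.8971) = exp(-0.4174) ≈ 0.6588
Fraction lost = 1 − 0.6588 = 0.3412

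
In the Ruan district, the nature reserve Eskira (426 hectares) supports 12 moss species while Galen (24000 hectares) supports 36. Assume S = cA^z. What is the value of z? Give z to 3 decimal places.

0.273

Taking logs: ln S = ln c + z ln A, so z = (ln S₂ − ln S₁)/(ln A₂ − ln A₁).
z = ln(36/12) / ln(24000/426) = ln(3) / ln(56.34) = 1.0986 / 4.0314 = 0.2725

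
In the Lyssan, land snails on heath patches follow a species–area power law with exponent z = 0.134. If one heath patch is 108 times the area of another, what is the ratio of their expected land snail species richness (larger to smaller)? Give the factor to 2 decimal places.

S₂/S₁ = (A₂/A₁)^z = 108^0.134
ln(S₂/S₁) = 0.134 × ln 108 = 0.134 × 4.6821 = 0.6274
S₂/S₁ = e^0.6274 ≈ 1.873

1.87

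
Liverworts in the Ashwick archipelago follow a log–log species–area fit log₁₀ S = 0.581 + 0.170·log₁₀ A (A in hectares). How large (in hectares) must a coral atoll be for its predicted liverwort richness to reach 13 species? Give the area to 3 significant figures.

13 = 3.811 × A^0.17  ⇒  A^0.17 = 13/3.811 = 3.411
ln A = ln(3.411) / 0.17 = 1.2271 / 0.17 = 7.2185
A = e^7.2185 ≈ 1364 hectares

1360 hectares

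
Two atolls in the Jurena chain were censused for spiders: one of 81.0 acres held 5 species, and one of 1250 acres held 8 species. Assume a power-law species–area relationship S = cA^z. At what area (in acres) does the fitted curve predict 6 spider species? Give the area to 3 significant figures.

234 acres

z = ln(8/5) / ln(1250/81) = 0.4700 / 2.7364 = 0.1718
c = 5 / 81^0.1718 = 5 / 2.127 = 2.351
A = (6/2.351)^(1/0.1718) ⇒ ln A = ln(2.553)/0.1718 = 5.4560
A = e^5.4560 ≈ 234.1 acres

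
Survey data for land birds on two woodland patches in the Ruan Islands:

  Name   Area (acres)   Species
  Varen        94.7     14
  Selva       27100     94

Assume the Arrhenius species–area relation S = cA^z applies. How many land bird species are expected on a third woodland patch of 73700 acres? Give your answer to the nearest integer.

z = ln(94/14) / ln(27100/94.7) = 1.9042 / 5.6566 = 0.3366
c = 14 / 94.7^0.3366 = 14 / 4.627 = 3.026
S₃ = 3.026 × 73700^0.3366 = 3.026 × 43.51 ≈ 131.6

132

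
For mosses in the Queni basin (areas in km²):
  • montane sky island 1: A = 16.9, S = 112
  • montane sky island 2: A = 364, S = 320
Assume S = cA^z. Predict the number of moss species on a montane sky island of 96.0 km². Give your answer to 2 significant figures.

z = ln(320/112) / ln(364/16.9) = 1.0498 / 3.0698 = 0.3420
c = 112 / 16.9^0.3420 = 112 / 2.63 = 42.59
S₃ = 42.59 × 96^0.3420 = 42.59 × 4.763 ≈ 202.9

200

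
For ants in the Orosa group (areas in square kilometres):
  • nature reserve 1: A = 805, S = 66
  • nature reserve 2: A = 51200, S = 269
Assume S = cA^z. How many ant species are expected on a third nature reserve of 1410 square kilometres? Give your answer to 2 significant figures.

z = ln(269/66) / ln(51200/805) = 1.4051 / 4.1527 = 0.3384
c = 66 / 805^0.3384 = 66 / 9.62 = 6.861
S₃ = 6.861 × 1410^0.3384 = 6.861 × 11.63 ≈ 79.78

80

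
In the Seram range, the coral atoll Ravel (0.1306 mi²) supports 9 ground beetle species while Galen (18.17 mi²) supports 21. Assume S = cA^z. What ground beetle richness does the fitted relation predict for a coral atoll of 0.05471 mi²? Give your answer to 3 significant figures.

7.75

z = ln(21/9) / ln(18.17/0.1306) = 0.8473 / 4.9354 = 0.1717
c = 9 / 0.1306^0.1717 = 9 / 0.7051 = 12.76
S₃ = 12.76 × 0.05471^0.1717 = 12.76 × 0.6072 ≈ 7.751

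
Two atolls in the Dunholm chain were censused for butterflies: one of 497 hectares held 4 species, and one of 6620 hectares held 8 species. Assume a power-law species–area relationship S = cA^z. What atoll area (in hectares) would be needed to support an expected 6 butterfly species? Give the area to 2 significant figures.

z = ln(8/4) / ln(6620/497) = 0.6931 / 2.5893 = 0.2677
c = 4 / 497^0.2677 = 4 / 5.27 = 0.759
A = (6/0.759)^(1/0.2677) ⇒ ln A = ln(7.905)/0.2677 = 7.7232
A = e^7.7232 ≈ 2260 hectares

2300 hectares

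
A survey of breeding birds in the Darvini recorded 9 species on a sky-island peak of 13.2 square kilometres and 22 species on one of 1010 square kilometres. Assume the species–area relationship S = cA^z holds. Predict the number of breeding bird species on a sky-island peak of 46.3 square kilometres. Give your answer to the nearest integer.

z = ln(22/9) / ln(1010/13.2) = 0.8938 / 4.3375 = 0.2061
c = 9 / 13.2^0.2061 = 9 / 1.702 = 5.288
S₃ = 5.288 × 46.3^0.2061 = 5.288 × 2.204 ≈ 11.66

12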